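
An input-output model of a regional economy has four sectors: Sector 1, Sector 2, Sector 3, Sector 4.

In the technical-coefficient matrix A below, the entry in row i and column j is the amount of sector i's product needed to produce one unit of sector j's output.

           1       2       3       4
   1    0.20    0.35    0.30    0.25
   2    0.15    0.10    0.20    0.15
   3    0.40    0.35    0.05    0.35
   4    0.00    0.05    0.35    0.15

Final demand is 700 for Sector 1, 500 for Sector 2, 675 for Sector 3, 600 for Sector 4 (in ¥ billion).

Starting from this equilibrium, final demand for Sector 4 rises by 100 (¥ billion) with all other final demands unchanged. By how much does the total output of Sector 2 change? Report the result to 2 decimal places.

Δx_2 = 105.70

I − A =
  [   0.80    -0.35    -0.30    -0.25]
  [  -0.15     0.90    -0.20    -0.15]
  [  -0.40    -0.35     0.95    -0.35]
  [   0.00    -0.05    -0.35     0.85]
Compute the cofactors C_ij = (−1)^(i+j)·(3×3 minor ij) of I−A; the adjugate is their transpose:
adj(I−A) = Cᵀ =
  [ 0.528000   0.376750   0.386375   0.380875]
  [ 0.191750   0.411000   0.229375   0.223375]
  [ 0.350250   0.376000   0.559500   0.399750]
  [ 0.155500   0.179000   0.243875   0.426375]
det(I−A) = Σ_j (I−A)_1j·C_1j = (0.80)(0.528000) + (-0.35)(0.191750) + (-0.30)(0.350250) + (-0.25)(0.155500) = 0.2113375
(I − A)⁻¹ = adj(I−A) / det(I−A) ≈
  [   2.4984     1.7827     1.8282     1.8022]
  [   0.9073     1.9448     1.0853     1.0570]
  [   1.6573     1.7791     2.6474     1.8915]
  [   0.7358     0.8470     1.1540     2.0175]
Δx = (I − A)⁻¹ Δd with Δd having +100 in the Sector 4 component and 0 elsewhere.
So Δx_2 = L_24 · (+100), where L_24 = adj(I−A)_24 / det(I−A) = 0.223375 / 0.2113375.
Δx_2 = 0.223375 × (+100) / 0.2113375 = 22.3375 / 0.2113375 ≈ 105.70.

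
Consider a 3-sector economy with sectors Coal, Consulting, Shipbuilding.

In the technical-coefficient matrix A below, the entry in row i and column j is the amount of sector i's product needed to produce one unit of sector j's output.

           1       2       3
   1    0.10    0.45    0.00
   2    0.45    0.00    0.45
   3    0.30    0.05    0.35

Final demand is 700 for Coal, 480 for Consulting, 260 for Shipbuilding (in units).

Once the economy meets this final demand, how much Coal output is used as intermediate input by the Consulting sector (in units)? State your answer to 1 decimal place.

z_12 = 828.2

I − A =
  [   0.90    -0.45     0.00]
  [  -0.45     1.00    -0.45]
  [  -0.30    -0.05     0.65]
Cofactors of I−A, C_ij = (−1)^(i+j)·(minor ij) (rows/columns in the sector order above):
  C_11 = (1.00)(0.65) − (-0.45)(-0.05) = 0.6275
  C_12 = −[(-0.45)(0.65) − (-0.45)(-0.30)] = 0.4275
  C_13 = (-0.45)(-0.05) − (1.00)(-0.30) = 0.3225
  C_21 = −[(-0.45)(0.65) − (0.00)(-0.05)] = 0.2925
  C_22 = (0.90)(0.65) − (0.00)(-0.30) = 0.5850
  C_23 = −[(0.90)(-0.05) − (-0.45)(-0.30)] = 0.1800
  C_31 = (-0.45)(-0.45) − (0.00)(1.00) = 0.2025
  C_32 = −[(0.90)(-0.45) − (0.00)(-0.45)] = 0.4050
  C_33 = (0.90)(1.00) − (-0.45)(-0.45) = 0.6975
det(I−A) = Σ_j (I−A)_1j·C_1j = (0.90)(0.6275) + (-0.45)(0.4275) + (0.00)(0.3225) = 0.372375
adj(I−A) = Cᵀ =
  [ 0.6275   0.2925   0.2025]
  [ 0.4275   0.5850   0.4050]
  [ 0.3225   0.1800   0.6975]
(I − A)⁻¹ = adj(I−A) / det(I−A) ≈
  [   1.6851     0.7855     0.5438]
  [   1.1480     1.5710     1.0876]
  [   0.8661     0.4834     1.8731]
First solve x = (I − A)⁻¹ d = adj(I−A)·d / det(I−A); in particular x_2 = (0.4275·700 + 0.5850·480 + 0.4050·260) / 0.372375 = 685.35 / 0.372375 ≈ 1840.483.
Intermediate flow from 1 to 2: z_12 = a_12 · x_2 = 0.45 × 685.35 / 0.372375 = 308.4075 / 0.372375 ≈ 828.2.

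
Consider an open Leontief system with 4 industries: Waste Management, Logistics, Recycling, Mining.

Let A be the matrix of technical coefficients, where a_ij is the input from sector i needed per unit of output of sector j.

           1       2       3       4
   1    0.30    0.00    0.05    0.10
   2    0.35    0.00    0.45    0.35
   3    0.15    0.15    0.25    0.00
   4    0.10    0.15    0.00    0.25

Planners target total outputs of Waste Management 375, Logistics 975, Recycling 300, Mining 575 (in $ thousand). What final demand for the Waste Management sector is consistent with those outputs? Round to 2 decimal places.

I − A =
  [   0.70     0.00    -0.05    -0.10]
  [  -0.35     1.00    -0.45    -0.35]
  [  -0.15    -0.15     0.75     0.00]
  [  -0.10    -0.15     0.00     0.75]
d = (I − A) x:
  d_1 = (+0.70)·375 + (+0.00)·975 + (-0.05)·300 + (-0.10)·575 = 190.00
  d_2 = (-0.35)·375 + (+1.00)·975 + (-0.45)·300 + (-0.35)·575 = 507.50
  d_3 = (-0.15)·375 + (-0.15)·975 + (+0.75)·300 + (+0.00)·575 = 22.50
  d_4 = (-0.10)·375 + (-0.15)·975 + (+0.00)·300 + (+0.75)·575 = 247.50

d_1 = 190.00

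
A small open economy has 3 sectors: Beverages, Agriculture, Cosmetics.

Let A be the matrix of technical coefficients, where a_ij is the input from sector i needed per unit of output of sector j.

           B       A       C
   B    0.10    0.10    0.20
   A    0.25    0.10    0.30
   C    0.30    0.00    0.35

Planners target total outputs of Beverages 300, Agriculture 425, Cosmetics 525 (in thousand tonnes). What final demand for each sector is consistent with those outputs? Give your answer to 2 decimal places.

d_B = 122.50, d_A = 150.00, d_C = 251.25

I − A =
  [   0.90    -0.10    -0.20]
  [  -0.25     0.90    -0.30]
  [  -0.30     0.00     0.65]
d = (I − A) x:
  d_B = (+0.90)·300 + (-0.10)·425 + (-0.20)·525 = 122.50
  d_A = (-0.25)·300 + (+0.90)·425 + (-0.30)·525 = 150.00
  d_C = (-0.30)·300 + (+0.00)·425 + (+0.65)·525 = 251.25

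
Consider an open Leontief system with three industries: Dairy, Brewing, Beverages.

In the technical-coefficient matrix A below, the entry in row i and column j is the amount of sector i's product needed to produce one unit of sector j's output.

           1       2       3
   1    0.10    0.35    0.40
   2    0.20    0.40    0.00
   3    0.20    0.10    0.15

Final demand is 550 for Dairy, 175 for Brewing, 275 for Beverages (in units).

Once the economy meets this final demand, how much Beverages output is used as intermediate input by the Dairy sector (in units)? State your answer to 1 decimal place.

z_31 = 236.1

I − A =
  [   0.90    -0.35    -0.40]
  [  -0.20     0.60     0.00]
  [  -0.20    -0.10     0.85]
Cofactors of I−A, C_ij = (−1)^(i+j)·(minor ij) (rows/columns in the sector order above):
  C_11 = (0.60)(0.85) − (0.00)(-0.10) = 0.5100
  C_12 = −[(-0.20)(0.85) − (0.00)(-0.20)] = 0.1700
  C_13 = (-0.20)(-0.10) − (0.60)(-0.20) = 0.1400
  C_21 = −[(-0.35)(0.85) − (-0.40)(-0.10)] = 0.3375
  C_22 = (0.90)(0.85) − (-0.40)(-0.20) = 0.6850
  C_23 = −[(0.90)(-0.10) − (-0.35)(-0.20)] = 0.1600
  C_31 = (-0.35)(0.00) − (-0.40)(0.60) = 0.2400
  C_32 = −[(0.90)(0.00) − (-0.40)(-0.20)] = 0.0800
  C_33 = (0.90)(0.60) − (-0.35)(-0.20) = 0.4700
det(I−A) = Σ_j (I−A)_1j·C_1j = (0.90)(0.5100) + (-0.35)(0.1700) + (-0.40)(0.1400) = 0.3435
adj(I−A) = Cᵀ =
  [ 0.5100   0.3375   0.2400]
  [ 0.1700   0.6850   0.0800]
  [ 0.1400   0.1600   0.4700]
(I − A)⁻¹ = adj(I−A) / det(I−A) ≈
  [   1.4847     0.9825     0.6987]
  [   0.4949     1.9942     0.2329]
  [   0.4076     0.4658     1.3683]
First solve x = (I − A)⁻¹ d = adj(I−A)·d / det(I−A); in particular x_1 = (0.5100·550 + 0.3375·175 + 0.2400·275) / 0.3435 = 405.5625 / 0.3435 ≈ 1180.677.
Intermediate flow from 3 to 1: z_31 = a_31 · x_1 = 0.20 × 405.5625 / 0.3435 = 81.1125 / 0.3435 ≈ 236.1.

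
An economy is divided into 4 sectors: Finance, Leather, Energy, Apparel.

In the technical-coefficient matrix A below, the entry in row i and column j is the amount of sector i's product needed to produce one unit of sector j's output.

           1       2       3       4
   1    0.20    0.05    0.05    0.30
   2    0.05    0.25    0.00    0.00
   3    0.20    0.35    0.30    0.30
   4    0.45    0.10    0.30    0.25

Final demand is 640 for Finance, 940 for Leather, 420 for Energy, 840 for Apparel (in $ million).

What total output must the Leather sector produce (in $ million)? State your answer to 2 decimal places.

x_2 = 1449.11

I − A =
  [   0.80    -0.05    -0.05    -0.30]
  [  -0.05     0.75     0.00     0.00]
  [  -0.20    -0.35     0.70    -0.30]
  [  -0.45    -0.10    -0.30     0.75]
Compute the cofactors C_ij = (−1)^(i+j)·(3×3 minor ij) of I−A; the adjugate is their transpose:
adj(I−A) = Cᵀ =
  [ 0.326250   0.088875   0.095625   0.168750]
  [ 0.021750   0.221250   0.006375   0.011250]
  [ 0.228375   0.207000   0.345375   0.229500]
  [ 0.290000   0.165625   0.196375   0.409875]
det(I−A) = Σ_j (I−A)_1j·C_1j = (0.80)(0.326250) + (-0.05)(0.021750) + (-0.05)(0.228375) + (-0.30)(0.290000) = 0.16149375
(I − A)⁻¹ = adj(I−A) / det(I−A) ≈
  [   2.0202     0.5503     0.5921     1.0449]
  [   0.1347     1.3700     0.0395     0.0697]
  [   1.4141     1.2818     2.1386     1.4211]
  [   1.7957     1.0256     1.2160     2.5380]
x = (I − A)⁻¹ d = adj(I−A)·d / det(I−A), with det(I−A) = 0.16149375:
  x_1 = (0.326250·640 + 0.088875·940 + 0.095625·420 + 0.168750·840) / 0.16149375 = 474.255 / 0.16149375 ≈ 2936.68
  x_2 = (0.021750·640 + 0.221250·940 + 0.006375·420 + 0.011250·840) / 0.16149375 = 234.0225 / 0.16149375 ≈ 1449.11
  x_3 = (0.228375·640 + 0.207000·940 + 0.345375·420 + 0.229500·840) / 0.16149375 = 678.5775 / 0.16149375 ≈ 4201.88
  x_4 = (0.290000·640 + 0.165625·940 + 0.196375·420 + 0.409875·840) / 0.16149375 = 768.06 / 0.16149375 ≈ 4755.97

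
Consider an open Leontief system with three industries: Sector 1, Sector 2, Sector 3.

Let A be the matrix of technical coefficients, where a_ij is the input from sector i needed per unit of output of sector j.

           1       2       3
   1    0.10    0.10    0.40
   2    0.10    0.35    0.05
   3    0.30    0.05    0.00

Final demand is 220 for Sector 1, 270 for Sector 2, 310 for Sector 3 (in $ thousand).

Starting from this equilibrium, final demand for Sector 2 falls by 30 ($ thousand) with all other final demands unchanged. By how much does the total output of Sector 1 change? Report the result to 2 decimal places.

Δx_1 = -7.33

I − A =
  [   0.90    -0.10    -0.40]
  [  -0.10     0.65    -0.05]
  [  -0.30    -0.05     1.00]
Cofactors of I−A, C_ij = (−1)^(i+j)·(minor ij) (rows/columns in the sector order above):
  C_11 = (0.65)(1.00) − (-0.05)(-0.05) = 0.6475
  C_12 = −[(-0.10)(1.00) − (-0.05)(-0.30)] = 0.1150
  C_13 = (-0.10)(-0.05) − (0.65)(-0.30) = 0.2000
  C_21 = −[(-0.10)(1.00) − (-0.40)(-0.05)] = 0.1200
  C_22 = (0.90)(1.00) − (-0.40)(-0.30) = 0.7800
  C_23 = −[(0.90)(-0.05) − (-0.10)(-0.30)] = 0.0750
  C_31 = (-0.10)(-0.05) − (-0.40)(0.65) = 0.2650
  C_32 = −[(0.90)(-0.05) − (-0.40)(-0.10)] = 0.0850
  C_33 = (0.90)(0.65) − (-0.10)(-0.10) = 0.5750
det(I−A) = Σ_j (I−A)_1j·C_1j = (0.90)(0.6475) + (-0.10)(0.1150) + (-0.40)(0.2000) = 0.49125
adj(I−A) = Cᵀ =
  [ 0.6475   0.1200   0.2650]
  [ 0.1150   0.7800   0.0850]
  [ 0.2000   0.0750   0.5750]
(I − A)⁻¹ = adj(I−A) / det(I−A) ≈
  [   1.3181     0.2443     0.5394]
  [   0.2341     1.5878     0.1730]
  [   0.4071     0.1527     1.1705]
Δx = (I − A)⁻¹ Δd with Δd having -30 in the Sector 2 component and 0 elsewhere.
So Δx_1 = L_12 · (-30), where L_12 = adj(I−A)_12 / det(I−A) = 0.1200 / 0.49125.
Δx_1 = 0.1200 × (-30) / 0.49125 = -3.60 / 0.49125 ≈ -7.33.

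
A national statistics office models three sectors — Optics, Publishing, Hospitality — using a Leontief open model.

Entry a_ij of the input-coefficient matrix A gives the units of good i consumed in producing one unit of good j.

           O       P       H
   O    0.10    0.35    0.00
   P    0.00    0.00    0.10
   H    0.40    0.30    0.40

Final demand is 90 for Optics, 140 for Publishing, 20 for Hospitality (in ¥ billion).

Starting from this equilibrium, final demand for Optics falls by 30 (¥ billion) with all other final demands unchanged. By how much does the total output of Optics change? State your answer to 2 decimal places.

I − A =
  [   0.90    -0.35     0.00]
  [   0.00     1.00    -0.10]
  [  -0.40    -0.30     0.60]
Cofactors of I−A, C_ij = (−1)^(i+j)·(minor ij) (rows/columns in the sector order above):
  C_11 = (1.00)(0.60) − (-0.10)(-0.30) = 0.5700
  C_12 = −[(0.00)(0.60) − (-0.10)(-0.40)] = 0.0400
  C_13 = (0.00)(-0.30) − (1.00)(-0.40) = 0.4000
  C_21 = −[(-0.35)(0.60) − (0.00)(-0.30)] = 0.2100
  C_22 = (0.90)(0.60) − (0.00)(-0.40) = 0.5400
  C_23 = −[(0.90)(-0.30) − (-0.35)(-0.40)] = 0.4100
  C_31 = (-0.35)(-0.10) − (0.00)(1.00) = 0.0350
  C_32 = −[(0.90)(-0.10) − (0.00)(0.00)] = 0.0900
  C_33 = (0.90)(1.00) − (-0.35)(0.00) = 0.9000
det(I−A) = Σ_j (I−A)_1j·C_1j = (0.90)(0.5700) + (-0.35)(0.0400) + (0.00)(0.4000) = 0.4990
adj(I−A) = Cᵀ =
  [ 0.5700   0.2100   0.0350]
  [ 0.0400   0.5400   0.0900]
  [ 0.4000   0.4100   0.9000]
(I − A)⁻¹ = adj(I−A) / det(I−A) ≈
  [   1.1423     0.4208     0.0701]
  [   0.0802     1.0822     0.1804]
  [   0.8016     0.8216     1.8036]
Δx = (I − A)⁻¹ Δd with Δd having -30 in the Optics component and 0 elsewhere.
So Δx_O = L_OO · (-30), where L_OO = adj(I−A)_OO / det(I−A) = 0.5700 / 0.4990.
Δx_O = 0.5700 × (-30) / 0.4990 = -17.10 / 0.4990 ≈ -34.27.

Δx_O = -34.27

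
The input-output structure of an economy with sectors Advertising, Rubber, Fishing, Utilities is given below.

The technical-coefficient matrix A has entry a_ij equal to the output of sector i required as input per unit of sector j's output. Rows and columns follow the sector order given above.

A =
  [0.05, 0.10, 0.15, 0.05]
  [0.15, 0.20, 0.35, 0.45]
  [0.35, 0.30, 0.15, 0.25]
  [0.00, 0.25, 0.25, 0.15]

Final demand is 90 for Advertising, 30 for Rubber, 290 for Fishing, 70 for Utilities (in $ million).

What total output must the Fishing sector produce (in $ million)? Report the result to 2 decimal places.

I − A =
  [   0.95    -0.10    -0.15    -0.05]
  [  -0.15     0.80    -0.35    -0.45]
  [  -0.35    -0.30     0.85    -0.25]
  [   0.00    -0.25    -0.25     0.85]
Compute the cofactors C_ij = (−1)^(i+j)·(3×3 minor ij) of I−A; the adjugate is their transpose:
adj(I−A) = Cᵀ =
  [ 0.28750   0.12800   0.14050   0.12600]
  [ 0.24250   0.57800   0.41050   0.44100]
  [ 0.24625   0.33575   0.52450   0.34650]
  [ 0.14375   0.26875   0.27500   0.47250]
det(I−A) = Σ_j (I−A)_1j·C_1j = (0.95)(0.28750) + (-0.10)(0.24250) + (-0.15)(0.24625) + (-0.05)(0.14375) = 0.20475
(I − A)⁻¹ = adj(I−A) / det(I−A) ≈
  [   1.4042     0.6252     0.6862     0.6154]
  [   1.1844     2.8230     2.0049     2.1538]
  [   1.2027     1.6398     2.5617     1.6923]
  [   0.7021     1.3126     1.3431     2.3077]
x = (I − A)⁻¹ d = adj(I−A)·d / det(I−A), with det(I−A) = 0.20475:
  x_A = (0.28750·90 + 0.12800·30 + 0.14050·290 + 0.12600·70) / 0.20475 = 79.28 / 0.20475 ≈ 387.20
  x_R = (0.24250·90 + 0.57800·30 + 0.41050·290 + 0.44100·70) / 0.20475 = 189.08 / 0.20475 ≈ 923.47
  x_F = (0.24625·90 + 0.33575·30 + 0.52450·290 + 0.34650·70) / 0.20475 = 208.595 / 0.20475 ≈ 1018.78
  x_U = (0.14375·90 + 0.26875·30 + 0.27500·290 + 0.47250·70) / 0.20475 = 133.825 / 0.20475 ≈ 653.60

x_F = 1018.78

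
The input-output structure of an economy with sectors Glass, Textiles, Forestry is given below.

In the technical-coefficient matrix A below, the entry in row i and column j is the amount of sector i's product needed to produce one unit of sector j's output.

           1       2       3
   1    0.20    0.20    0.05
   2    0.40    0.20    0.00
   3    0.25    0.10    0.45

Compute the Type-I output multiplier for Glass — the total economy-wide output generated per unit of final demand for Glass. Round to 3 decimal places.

m_1 = 3.041

I − A =
  [   0.80    -0.20    -0.05]
  [  -0.40     0.80     0.00]
  [  -0.25    -0.10     0.55]
Cofactors of I−A, C_ij = (−1)^(i+j)·(minor ij) (rows/columns in the sector order above):
  C_11 = (0.80)(0.55) − (0.00)(-0.10) = 0.4400
  C_12 = −[(-0.40)(0.55) − (0.00)(-0.25)] = 0.2200
  C_13 = (-0.40)(-0.10) − (0.80)(-0.25) = 0.2400
  C_21 = −[(-0.20)(0.55) − (-0.05)(-0.10)] = 0.1150
  C_22 = (0.80)(0.55) − (-0.05)(-0.25) = 0.4275
  C_23 = −[(0.80)(-0.10) − (-0.20)(-0.25)] = 0.1300
  C_31 = (-0.20)(0.00) − (-0.05)(0.80) = 0.0400
  C_32 = −[(0.80)(0.00) − (-0.05)(-0.40)] = 0.0200
  C_33 = (0.80)(0.80) − (-0.20)(-0.40) = 0.5600
det(I−A) = Σ_j (I−A)_1j·C_1j = (0.80)(0.4400) + (-0.20)(0.2200) + (-0.05)(0.2400) = 0.2960
adj(I−A) = Cᵀ =
  [ 0.4400   0.1150   0.0400]
  [ 0.2200   0.4275   0.0200]
  [ 0.2400   0.1300   0.5600]
(I − A)⁻¹ = adj(I−A) / det(I−A) ≈
  [   1.4865     0.3885     0.1351]
  [   0.7432     1.4443     0.0676]
  [   0.8108     0.4392     1.8919]
The output multiplier for sector j is the column-j sum of the Leontief inverse (I − A)⁻¹ = adj(I−A) / det(I−A).
Column 1 of adj(I−A): (0.4400, 0.2200, 0.2400); det(I−A) = 0.2960.
m_1 = (0.4400 + 0.2200 + 0.2400) / 0.2960 = 0.90 / 0.2960 ≈ 3.041.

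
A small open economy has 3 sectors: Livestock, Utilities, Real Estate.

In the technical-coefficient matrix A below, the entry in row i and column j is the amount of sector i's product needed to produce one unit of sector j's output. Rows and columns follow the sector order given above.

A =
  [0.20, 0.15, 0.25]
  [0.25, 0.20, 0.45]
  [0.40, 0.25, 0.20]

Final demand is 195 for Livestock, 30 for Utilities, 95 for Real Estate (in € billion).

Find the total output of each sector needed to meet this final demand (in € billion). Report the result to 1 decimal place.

I − A =
  [   0.80    -0.15    -0.25]
  [  -0.25     0.80    -0.45]
  [  -0.40    -0.25     0.80]
Cofactors of I−A, C_ij = (−1)^(i+j)·(minor ij) (rows/columns in the sector order above):
  C_11 = (0.80)(0.80) − (-0.45)(-0.25) = 0.5275
  C_12 = −[(-0.25)(0.80) − (-0.45)(-0.40)] = 0.3800
  C_13 = (-0.25)(-0.25) − (0.80)(-0.40) = 0.3825
  C_21 = −[(-0.15)(0.80) − (-0.25)(-0.25)] = 0.1825
  C_22 = (0.80)(0.80) − (-0.25)(-0.40) = 0.5400
  C_23 = −[(0.80)(-0.25) − (-0.15)(-0.40)] = 0.2600
  C_31 = (-0.15)(-0.45) − (-0.25)(0.80) = 0.2675
  C_32 = −[(0.80)(-0.45) − (-0.25)(-0.25)] = 0.4225
  C_33 = (0.80)(0.80) − (-0.15)(-0.25) = 0.6025
det(I−A) = Σ_j (I−A)_1j·C_1j = (0.80)(0.5275) + (-0.15)(0.3800) + (-0.25)(0.3825) = 0.269375
adj(I−A) = Cᵀ =
  [ 0.5275   0.1825   0.2675]
  [ 0.3800   0.5400   0.4225]
  [ 0.3825   0.2600   0.6025]
(I − A)⁻¹ = adj(I−A) / det(I−A) ≈
  [   1.9582     0.6775     0.9930]
  [   1.4107     2.0046     1.5684]
  [   1.4200     0.9652     2.2367]
x = (I − A)⁻¹ d = adj(I−A)·d / det(I−A), with det(I−A) = 0.269375:
  x_L = (0.5275·195 + 0.1825·30 + 0.2675·95) / 0.269375 = 133.75 / 0.269375 ≈ 496.5
  x_U = (0.3800·195 + 0.5400·30 + 0.4225·95) / 0.269375 = 130.4375 / 0.269375 ≈ 484.2
  x_R = (0.3825·195 + 0.2600·30 + 0.6025·95) / 0.269375 = 139.625 / 0.269375 ≈ 518.3

x_L = 496.5, x_U = 484.2, x_R = 518.3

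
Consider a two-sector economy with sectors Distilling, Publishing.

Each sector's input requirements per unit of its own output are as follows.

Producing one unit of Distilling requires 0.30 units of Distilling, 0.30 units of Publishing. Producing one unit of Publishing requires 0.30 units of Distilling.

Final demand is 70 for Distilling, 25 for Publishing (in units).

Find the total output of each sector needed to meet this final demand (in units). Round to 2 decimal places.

I − A =
  [   0.70    -0.30]
  [  -0.30     1.00]
det(I−A) = (0.70)(1.00) − (-0.30)(-0.30) = 0.6100
adj(I−A) = [[1.00, 0.30], [0.30, 0.70]]
(I − A)⁻¹ = adj(I−A) / det(I−A) ≈
  [   1.6393     0.4918]
  [   0.4918     1.1475]
x = (I − A)⁻¹ d = adj(I−A)·d / det(I−A), with det(I−A) = 0.6100:
  x_D = (1.00·70 + 0.30·25) / 0.6100 = 77.50 / 0.6100 ≈ 127.05
  x_P = (0.30·70 + 0.70·25) / 0.6100 = 38.50 / 0.6100 ≈ 63.11

x_D = 127.05, x_P = 63.11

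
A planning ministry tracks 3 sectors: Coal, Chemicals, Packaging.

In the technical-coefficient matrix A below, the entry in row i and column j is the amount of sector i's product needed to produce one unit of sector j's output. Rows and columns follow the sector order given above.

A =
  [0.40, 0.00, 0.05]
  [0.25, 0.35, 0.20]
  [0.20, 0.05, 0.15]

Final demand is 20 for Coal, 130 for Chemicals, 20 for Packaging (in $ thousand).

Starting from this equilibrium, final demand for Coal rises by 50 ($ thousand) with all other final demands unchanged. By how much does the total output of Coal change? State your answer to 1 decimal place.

Δx_1 = 85.2

I − A =
  [   0.60     0.00    -0.05]
  [  -0.25     0.65    -0.20]
  [  -0.20    -0.05     0.85]
Cofactors of I−A, C_ij = (−1)^(i+j)·(minor ij) (rows/columns in the sector order above):
  C_11 = (0.65)(0.85) − (-0.20)(-0.05) = 0.5425
  C_12 = −[(-0.25)(0.85) − (-0.20)(-0.20)] = 0.2525
  C_13 = (-0.25)(-0.05) − (0.65)(-0.20) = 0.1425
  C_21 = −[(0.00)(0.85) − (-0.05)(-0.05)] = 0.0025
  C_22 = (0.60)(0.85) − (-0.05)(-0.20) = 0.5000
  C_23 = −[(0.60)(-0.05) − (0.00)(-0.20)] = 0.0300
  C_31 = (0.00)(-0.20) − (-0.05)(0.65) = 0.0325
  C_32 = −[(0.60)(-0.20) − (-0.05)(-0.25)] = 0.1325
  C_33 = (0.60)(0.65) − (0.00)(-0.25) = 0.3900
det(I−A) = Σ_j (I−A)_1j·C_1j = (0.60)(0.5425) + (0.00)(0.2525) + (-0.05)(0.1425) = 0.318375
adj(I−A) = Cᵀ =
  [ 0.5425   0.0025   0.0325]
  [ 0.2525   0.5000   0.1325]
  [ 0.1425   0.0300   0.3900]
(I − A)⁻¹ = adj(I−A) / det(I−A) ≈
  [   1.7040     0.0079     0.1021]
  [   0.7931     1.5705     0.4162]
  [   0.4476     0.0942     1.2250]
Δx = (I − A)⁻¹ Δd with Δd having +50 in the Coal component and 0 elsewhere.
So Δx_1 = L_11 · (+50), where L_11 = adj(I−A)_11 / det(I−A) = 0.5425 / 0.318375.
Δx_1 = 0.5425 × (+50) / 0.318375 = 27.125 / 0.318375 ≈ 85.2.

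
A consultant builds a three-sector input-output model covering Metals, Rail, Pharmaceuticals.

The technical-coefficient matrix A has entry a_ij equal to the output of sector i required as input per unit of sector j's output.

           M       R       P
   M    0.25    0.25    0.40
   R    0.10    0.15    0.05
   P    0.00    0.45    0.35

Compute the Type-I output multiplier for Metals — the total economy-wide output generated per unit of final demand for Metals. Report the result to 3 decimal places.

I − A =
  [   0.75    -0.25    -0.40]
  [  -0.10     0.85    -0.05]
  [   0.00    -0.45     0.65]
Cofactors of I−A, C_ij = (−1)^(i+j)·(minor ij) (rows/columns in the sector order above):
  C_11 = (0.85)(0.65) − (-0.05)(-0.45) = 0.5300
  C_12 = −[(-0.10)(0.65) − (-0.05)(0.00)] = 0.0650
  C_13 = (-0.10)(-0.45) − (0.85)(0.00) = 0.0450
  C_21 = −[(-0.25)(0.65) − (-0.40)(-0.45)] = 0.3425
  C_22 = (0.75)(0.65) − (-0.40)(0.00) = 0.4875
  C_23 = −[(0.75)(-0.45) − (-0.25)(0.00)] = 0.3375
  C_31 = (-0.25)(-0.05) − (-0.40)(0.85) = 0.3525
  C_32 = −[(0.75)(-0.05) − (-0.40)(-0.10)] = 0.0775
  C_33 = (0.75)(0.85) − (-0.25)(-0.10) = 0.6125
det(I−A) = Σ_j (I−A)_1j·C_1j = (0.75)(0.5300) + (-0.25)(0.0650) + (-0.40)(0.0450) = 0.36325
adj(I−A) = Cᵀ =
  [ 0.5300   0.3425   0.3525]
  [ 0.0650   0.4875   0.0775]
  [ 0.0450   0.3375   0.6125]
(I − A)⁻¹ = adj(I−A) / det(I−A) ≈
  [   1.4591     0.9429     0.9704]
  [   0.1789     1.3421     0.2134]
  [   0.1239     0.9291     1.6862]
The output multiplier for sector j is the column-j sum of the Leontief inverse (I − A)⁻¹ = adj(I−A) / det(I−A).
Column M of adj(I−A): (0.5300, 0.0650, 0.0450); det(I−A) = 0.36325.
m_M = (0.5300 + 0.0650 + 0.0450) / 0.36325 = 0.64 / 0.36325 ≈ 1.762.

m_M = 1.762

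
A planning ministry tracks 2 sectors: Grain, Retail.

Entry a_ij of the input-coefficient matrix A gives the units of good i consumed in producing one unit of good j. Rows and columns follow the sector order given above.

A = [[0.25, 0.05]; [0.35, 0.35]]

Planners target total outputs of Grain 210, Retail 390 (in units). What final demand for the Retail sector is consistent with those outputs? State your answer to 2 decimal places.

d_2 = 180.00

I − A =
  [   0.75    -0.05]
  [  -0.35     0.65]
d = (I − A) x:
  d_1 = (+0.75)·210 + (-0.05)·390 = 138.00
  d_2 = (-0.35)·210 + (+0.65)·390 = 180.00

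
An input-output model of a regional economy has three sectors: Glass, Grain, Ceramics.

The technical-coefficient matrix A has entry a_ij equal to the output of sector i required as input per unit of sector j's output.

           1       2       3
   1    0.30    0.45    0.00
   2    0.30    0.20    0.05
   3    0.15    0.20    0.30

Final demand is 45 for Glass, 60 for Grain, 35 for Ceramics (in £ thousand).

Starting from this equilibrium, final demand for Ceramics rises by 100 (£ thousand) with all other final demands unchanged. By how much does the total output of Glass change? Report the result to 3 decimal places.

I − A =
  [   0.70    -0.45     0.00]
  [  -0.30     0.80    -0.05]
  [  -0.15    -0.20     0.70]
Cofactors of I−A, C_ij = (−1)^(i+j)·(minor ij) (rows/columns in the sector order above):
  C_11 = (0.80)(0.70) − (-0.05)(-0.20) = 0.5500
  C_12 = −[(-0.30)(0.70) − (-0.05)(-0.15)] = 0.2175
  C_13 = (-0.30)(-0.20) − (0.80)(-0.15) = 0.1800
  C_21 = −[(-0.45)(0.70) − (0.00)(-0.20)] = 0.3150
  C_22 = (0.70)(0.70) − (0.00)(-0.15) = 0.4900
  C_23 = −[(0.70)(-0.20) − (-0.45)(-0.15)] = 0.2075
  C_31 = (-0.45)(-0.05) − (0.00)(0.80) = 0.0225
  C_32 = −[(0.70)(-0.05) − (0.00)(-0.30)] = 0.0350
  C_33 = (0.70)(0.80) − (-0.45)(-0.30) = 0.4250
det(I−A) = Σ_j (I−A)_1j·C_1j = (0.70)(0.5500) + (-0.45)(0.2175) + (0.00)(0.1800) = 0.287125
adj(I−A) = Cᵀ =
  [ 0.5500   0.3150   0.0225]
  [ 0.2175   0.4900   0.0350]
  [ 0.1800   0.2075   0.4250]
(I − A)⁻¹ = adj(I−A) / det(I−A) ≈
  [   1.9155     1.0971     0.0784]
  [   0.7575     1.7066     0.1219]
  [   0.6269     0.7227     1.4802]
Δx = (I − A)⁻¹ Δd with Δd having +100 in the Ceramics component and 0 elsewhere.
So Δx_1 = L_13 · (+100), where L_13 = adj(I−A)_13 / det(I−A) = 0.0225 / 0.287125.
Δx_1 = 0.0225 × (+100) / 0.287125 = 2.25 / 0.287125 ≈ 7.836.

Δx_1 = 7.836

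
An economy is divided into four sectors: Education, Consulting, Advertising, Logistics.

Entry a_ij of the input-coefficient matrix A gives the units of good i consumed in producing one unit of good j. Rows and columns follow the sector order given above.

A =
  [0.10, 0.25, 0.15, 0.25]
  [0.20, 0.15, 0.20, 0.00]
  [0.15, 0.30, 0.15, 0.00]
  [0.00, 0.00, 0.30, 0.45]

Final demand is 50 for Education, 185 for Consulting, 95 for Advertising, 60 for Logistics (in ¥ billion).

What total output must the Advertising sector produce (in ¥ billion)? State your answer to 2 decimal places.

I − A =
  [   0.90    -0.25    -0.15    -0.25]
  [  -0.20     0.85    -0.20     0.00]
  [  -0.15    -0.30     0.85     0.00]
  [   0.00     0.00    -0.30     0.55]
Compute the cofactors C_ij = (−1)^(i+j)·(3×3 minor ij) of I−A; the adjugate is their transpose:
adj(I−A) = Cᵀ =
  [ 0.364375   0.164125   0.161375   0.165625]
  [ 0.110000   0.397125   0.130500   0.050000]
  [ 0.103125   0.169125   0.393250   0.046875]
  [ 0.056250   0.092250   0.214500   0.518125]
det(I−A) = Σ_j (I−A)_1j·C_1j = (0.90)(0.364375) + (-0.25)(0.110000) + (-0.15)(0.103125) + (-0.25)(0.056250) = 0.27090625
(I − A)⁻¹ = adj(I−A) / det(I−A) ≈
  [   1.3450     0.6058     0.5957     0.6114]
  [   0.4060     1.4659     0.4817     0.1846]
  [   0.3807     0.6243     1.4516     0.1730]
  [   0.2076     0.3405     0.7918     1.9126]
x = (I − A)⁻¹ d = adj(I−A)·d / det(I−A), with det(I−A) = 0.27090625:
  x_E = (0.364375·50 + 0.164125·185 + 0.161375·95 + 0.165625·60) / 0.27090625 = 73.85 / 0.27090625 ≈ 272.60
  x_C = (0.110000·50 + 0.397125·185 + 0.130500·95 + 0.050000·60) / 0.27090625 = 94.365625 / 0.27090625 ≈ 348.33
  x_A = (0.103125·50 + 0.169125·185 + 0.393250·95 + 0.046875·60) / 0.27090625 = 76.615625 / 0.27090625 ≈ 282.81
  x_L = (0.056250·50 + 0.092250·185 + 0.214500·95 + 0.518125·60) / 0.27090625 = 71.34375 / 0.27090625 ≈ 263.35

x_A = 282.81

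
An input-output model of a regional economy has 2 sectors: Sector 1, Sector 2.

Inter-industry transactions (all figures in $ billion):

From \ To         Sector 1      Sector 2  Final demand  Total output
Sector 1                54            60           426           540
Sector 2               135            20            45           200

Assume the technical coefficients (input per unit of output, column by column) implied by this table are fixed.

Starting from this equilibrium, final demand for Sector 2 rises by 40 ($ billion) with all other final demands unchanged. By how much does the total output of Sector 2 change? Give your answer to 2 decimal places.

Technical coefficients a_ij = z_ij / X_j:
  a_11 = 54/540 = 0.10, a_21 = 135/540 = 0.25
  a_12 = 60/200 = 0.30, a_22 = 20/200 = 0.10
I − A =
  [   0.90    -0.30]
  [  -0.25     0.90]
det(I−A) = (0.90)(0.90) − (-0.30)(-0.25) = 0.7350
adj(I−A) = [[0.90, 0.30], [0.25, 0.90]]
(I − A)⁻¹ = adj(I−A) / det(I−A) ≈
  [   1.2245     0.4082]
  [   0.3401     1.2245]
Δx = (I − A)⁻¹ Δd with Δd having +40 in the Sector 2 component and 0 elsewhere.
So Δx_2 = L_22 · (+40), where L_22 = adj(I−A)_22 / det(I−A) = 0.90 / 0.7350.
Δx_2 = 0.90 × (+40) / 0.7350 = 36.00 / 0.7350 ≈ 48.98.

Δx_2 = 48.98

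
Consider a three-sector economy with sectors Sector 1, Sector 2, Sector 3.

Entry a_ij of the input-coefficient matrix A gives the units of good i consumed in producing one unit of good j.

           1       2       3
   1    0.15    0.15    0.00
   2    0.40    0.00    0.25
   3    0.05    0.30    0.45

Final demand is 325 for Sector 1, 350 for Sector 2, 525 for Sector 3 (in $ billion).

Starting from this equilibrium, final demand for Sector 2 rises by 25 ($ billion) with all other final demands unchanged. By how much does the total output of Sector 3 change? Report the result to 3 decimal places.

Δx_3 = 17.791

I − A =
  [   0.85    -0.15     0.00]
  [  -0.40     1.00    -0.25]
  [  -0.05    -0.30     0.55]
Cofactors of I−A, C_ij = (−1)^(i+j)·(minor ij) (rows/columns in the sector order above):
  C_11 = (1.00)(0.55) − (-0.25)(-0.30) = 0.4750
  C_12 = −[(-0.40)(0.55) − (-0.25)(-0.05)] = 0.2325
  C_13 = (-0.40)(-0.30) − (1.00)(-0.05) = 0.1700
  C_21 = −[(-0.15)(0.55) − (0.00)(-0.30)] = 0.0825
  C_22 = (0.85)(0.55) − (0.00)(-0.05) = 0.4675
  C_23 = −[(0.85)(-0.30) − (-0.15)(-0.05)] = 0.2625
  C_31 = (-0.15)(-0.25) − (0.00)(1.00) = 0.0375
  C_32 = −[(0.85)(-0.25) − (0.00)(-0.40)] = 0.2125
  C_33 = (0.85)(1.00) − (-0.15)(-0.40) = 0.7900
det(I−A) = Σ_j (I−A)_1j·C_1j = (0.85)(0.4750) + (-0.15)(0.2325) + (0.00)(0.1700) = 0.368875
adj(I−A) = Cᵀ =
  [ 0.4750   0.0825   0.0375]
  [ 0.2325   0.4675   0.2125]
  [ 0.1700   0.2625   0.7900]
(I − A)⁻¹ = adj(I−A) / det(I−A) ≈
  [   1.2877     0.2237     0.1017]
  [   0.6303     1.2674     0.5761]
  [   0.4609     0.7116     2.1416]
Δx = (I − A)⁻¹ Δd with Δd having +25 in the Sector 2 component and 0 elsewhere.
So Δx_3 = L_32 · (+25), where L_32 = adj(I−A)_32 / det(I−A) = 0.2625 / 0.368875.
Δx_3 = 0.2625 × (+25) / 0.368875 = 6.5625 / 0.368875 ≈ 17.791.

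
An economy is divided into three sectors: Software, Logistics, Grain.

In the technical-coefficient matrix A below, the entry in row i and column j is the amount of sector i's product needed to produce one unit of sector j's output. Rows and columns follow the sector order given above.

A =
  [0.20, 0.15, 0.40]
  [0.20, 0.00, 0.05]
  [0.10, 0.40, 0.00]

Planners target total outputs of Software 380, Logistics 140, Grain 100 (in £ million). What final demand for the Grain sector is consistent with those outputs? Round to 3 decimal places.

d_G = 6.000

I − A =
  [   0.80    -0.15    -0.40]
  [  -0.20     1.00    -0.05]
  [  -0.10    -0.40     1.00]
d = (I − A) x:
  d_S = (+0.80)·380 + (-0.15)·140 + (-0.40)·100 = 243.000
  d_L = (-0.20)·380 + (+1.00)·140 + (-0.05)·100 = 59.000
  d_G = (-0.10)·380 + (-0.40)·140 + (+1.00)·100 = 6.000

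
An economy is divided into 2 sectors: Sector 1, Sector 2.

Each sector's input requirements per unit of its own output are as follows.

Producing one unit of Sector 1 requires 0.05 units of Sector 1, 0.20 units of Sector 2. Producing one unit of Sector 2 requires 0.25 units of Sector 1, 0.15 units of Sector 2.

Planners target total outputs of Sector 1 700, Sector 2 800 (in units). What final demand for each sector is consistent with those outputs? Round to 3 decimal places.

I − A =
  [   0.95    -0.25]
  [  -0.20     0.85]
d = (I − A) x:
  d_1 = (+0.95)·700 + (-0.25)·800 = 465.000
  d_2 = (-0.20)·700 + (+0.85)·800 = 540.000

d_1 = 465.000, d_2 = 540.000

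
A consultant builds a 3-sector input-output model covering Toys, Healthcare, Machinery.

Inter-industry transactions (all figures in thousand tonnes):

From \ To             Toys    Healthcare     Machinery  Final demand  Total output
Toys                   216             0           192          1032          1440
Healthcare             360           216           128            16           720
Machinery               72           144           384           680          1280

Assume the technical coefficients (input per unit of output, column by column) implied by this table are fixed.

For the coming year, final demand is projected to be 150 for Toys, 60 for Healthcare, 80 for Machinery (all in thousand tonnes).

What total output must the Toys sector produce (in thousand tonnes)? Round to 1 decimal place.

Technical coefficients a_ij = z_ij / X_j:
  a_11 = 216/1440 = 0.15, a_21 = 360/1440 = 0.25, a_31 = 72/1440 = 0.05
  a_12 = 0/720 = 0.00, a_22 = 216/720 = 0.30, a_32 = 144/720 = 0.20
  a_13 = 192/1280 = 0.15, a_23 = 128/1280 = 0.10, a_33 = 384/1280 = 0.30
I − A =
  [   0.85     0.00    -0.15]
  [  -0.25     0.70    -0.10]
  [  -0.05    -0.20     0.70]
Cofactors of I−A, C_ij = (−1)^(i+j)·(minor ij) (rows/columns in the sector order above):
  C_11 = (0.70)(0.70) − (-0.10)(-0.20) = 0.4700
  C_12 = −[(-0.25)(0.70) − (-0.10)(-0.05)] = 0.1800
  C_13 = (-0.25)(-0.20) − (0.70)(-0.05) = 0.0850
  C_21 = −[(0.00)(0.70) − (-0.15)(-0.20)] = 0.0300
  C_22 = (0.85)(0.70) − (-0.15)(-0.05) = 0.5875
  C_23 = −[(0.85)(-0.20) − (0.00)(-0.05)] = 0.1700
  C_31 = (0.00)(-0.10) − (-0.15)(0.70) = 0.1050
  C_32 = −[(0.85)(-0.10) − (-0.15)(-0.25)] = 0.1225
  C_33 = (0.85)(0.70) − (0.00)(-0.25) = 0.5950
det(I−A) = Σ_j (I−A)_1j·C_1j = (0.85)(0.4700) + (0.00)(0.1800) + (-0.15)(0.0850) = 0.38675
adj(I−A) = Cᵀ =
  [ 0.4700   0.0300   0.1050]
  [ 0.1800   0.5875   0.1225]
  [ 0.0850   0.1700   0.5950]
(I − A)⁻¹ = adj(I−A) / det(I−A) ≈
  [   1.2153     0.0776     0.2715]
  [   0.4654     1.5191     0.3167]
  [   0.2198     0.4396     1.5385]
x = (I − A)⁻¹ d = adj(I−A)·d / det(I−A), with det(I−A) = 0.38675:
  x_1 = (0.4700·150 + 0.0300·60 + 0.1050·80) / 0.38675 = 80.70 / 0.38675 ≈ 208.7
  x_2 = (0.1800·150 + 0.5875·60 + 0.1225·80) / 0.38675 = 72.05 / 0.38675 ≈ 186.3
  x_3 = (0.0850·150 + 0.1700·60 + 0.5950·80) / 0.38675 = 70.55 / 0.38675 ≈ 182.4

x_1 = 208.7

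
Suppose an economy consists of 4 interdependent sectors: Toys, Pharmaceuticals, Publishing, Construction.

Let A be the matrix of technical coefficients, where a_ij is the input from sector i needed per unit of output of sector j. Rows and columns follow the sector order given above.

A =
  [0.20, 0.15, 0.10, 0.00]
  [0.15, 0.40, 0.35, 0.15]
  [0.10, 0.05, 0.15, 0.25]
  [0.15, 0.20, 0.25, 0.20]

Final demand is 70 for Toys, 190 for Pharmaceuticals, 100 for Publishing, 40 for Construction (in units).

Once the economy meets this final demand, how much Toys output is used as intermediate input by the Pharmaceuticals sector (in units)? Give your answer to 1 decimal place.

I − A =
  [   0.80    -0.15    -0.10     0.00]
  [  -0.15     0.60    -0.35    -0.15]
  [  -0.10    -0.05     0.85    -0.25]
  [  -0.15    -0.20    -0.25     0.80]
Compute the cofactors C_ij = (−1)^(i+j)·(3×3 minor ij) of I−A; the adjugate is their transpose:
adj(I−A) = Cᵀ =
  [ 0.311625   0.101625   0.092625   0.048000]
  [ 0.156625   0.482250   0.268250   0.174250]
  [ 0.082125   0.089625   0.338625   0.122625]
  [ 0.123250   0.167625   0.190250   0.362875]
det(I−A) = Σ_j (I−A)_1j·C_1j = (0.80)(0.311625) + (-0.15)(0.156625) + (-0.10)(0.082125) + (0.00)(0.123250) = 0.21759375
(I − A)⁻¹ = adj(I−A) / det(I−A) ≈
  [   1.4321     0.4670     0.4257     0.2206]
  [   0.7198     2.2163     1.2328     0.8008]
  [   0.3774     0.4119     1.5562     0.5636]
  [   0.5664     0.7704     0.8743     1.6677]
First solve x = (I − A)⁻¹ d = adj(I−A)·d / det(I−A); in particular x_2 = (0.156625·70 + 0.482250·190 + 0.268250·100 + 0.174250·40) / 0.21759375 = 136.38625 / 0.21759375 ≈ 626.793.
Intermediate flow from 1 to 2: z_12 = a_12 · x_2 = 0.15 × 136.38625 / 0.21759375 = 20.4579375 / 0.21759375 ≈ 94.0.

z_12 = 94.0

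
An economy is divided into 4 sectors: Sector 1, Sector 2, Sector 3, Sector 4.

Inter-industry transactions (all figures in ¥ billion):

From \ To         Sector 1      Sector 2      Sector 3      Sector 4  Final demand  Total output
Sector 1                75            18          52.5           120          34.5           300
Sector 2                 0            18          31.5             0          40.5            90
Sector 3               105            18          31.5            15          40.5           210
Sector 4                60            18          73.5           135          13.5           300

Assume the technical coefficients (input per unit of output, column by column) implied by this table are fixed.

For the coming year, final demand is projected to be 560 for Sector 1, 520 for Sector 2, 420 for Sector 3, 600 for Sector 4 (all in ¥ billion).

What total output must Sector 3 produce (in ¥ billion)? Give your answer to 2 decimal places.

Technical coefficients a_ij = z_ij / X_j:
  a_11 = 75/300 = 0.25, a_21 = 0/300 = 0.00, a_31 = 105/300 = 0.35, a_41 = 60/300 = 0.20
  a_12 = 18/90 = 0.20, a_22 = 18/90 = 0.20, a_32 = 18/90 = 0.20, a_42 = 18/90 = 0.20
  a_13 = 52.5/210 = 0.25, a_23 = 31.5/210 = 0.15, a_33 = 31.5/210 = 0.15, a_43 = 73.5/210 = 0.35
  a_14 = 120/300 = 0.40, a_24 = 0/300 = 0.00, a_34 = 15/300 = 0.05, a_44 = 135/300 = 0.45
I − A =
  [   0.75    -0.20    -0.25    -0.40]
  [   0.00     0.80    -0.15     0.00]
  [  -0.35    -0.20     0.85    -0.05]
  [  -0.20    -0.20    -0.35     0.55]
Compute the cofactors C_ij = (−1)^(i+j)·(3×3 minor ij) of I−A; the adjugate is their transpose:
adj(I−A) = Cᵀ =
  [ 0.342000   0.216000   0.250500   0.271500]
  [ 0.030375   0.169875   0.049875   0.026625]
  [ 0.162000   0.142500   0.266000   0.142000]
  [ 0.238500   0.231000   0.278500   0.407000]
det(I−A) = Σ_j (I−A)_1j·C_1j = (0.75)(0.342000) + (-0.20)(0.030375) + (-0.25)(0.162000) + (-0.40)(0.238500) = 0.114525
(I − A)⁻¹ = adj(I−A) / det(I−A) ≈
  [   2.9862     1.8861     2.1873     2.3707]
  [   0.2652     1.4833     0.4355     0.2325]
  [   1.4145     1.2443     2.3226     1.2399]
  [   2.0825     2.0170     2.4318     3.5538]
x = (I − A)⁻¹ d = adj(I−A)·d / det(I−A), with det(I−A) = 0.114525:
  x_1 = (0.342000·560 + 0.216000·520 + 0.250500·420 + 0.271500·600) / 0.114525 = 571.95 / 0.114525 ≈ 4994.11
  x_2 = (0.030375·560 + 0.169875·520 + 0.049875·420 + 0.026625·600) / 0.114525 = 142.2675 / 0.114525 ≈ 1242.24
  x_3 = (0.162000·560 + 0.142500·520 + 0.266000·420 + 0.142000·600) / 0.114525 = 361.74 / 0.114525 ≈ 3158.61
  x_4 = (0.238500·560 + 0.231000·520 + 0.278500·420 + 0.407000·600) / 0.114525 = 614.85 / 0.114525 ≈ 5368.70

x_3 = 3158.61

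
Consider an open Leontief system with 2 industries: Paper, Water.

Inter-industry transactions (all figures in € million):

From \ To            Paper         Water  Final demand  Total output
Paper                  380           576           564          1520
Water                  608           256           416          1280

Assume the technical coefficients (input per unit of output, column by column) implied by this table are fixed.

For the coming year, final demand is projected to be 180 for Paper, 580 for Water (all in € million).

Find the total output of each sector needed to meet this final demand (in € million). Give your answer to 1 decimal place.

Technical coefficients a_ij = z_ij / X_j:
  a_11 = 380/1520 = 0.25, a_21 = 608/1520 = 0.40
  a_12 = 576/1280 = 0.45, a_22 = 256/1280 = 0.20
I − A =
  [   0.75    -0.45]
  [  -0.40     0.80]
det(I−A) = (0.75)(0.80) − (-0.45)(-0.40) = 0.4200
adj(I−A) = [[0.80, 0.45], [0.40, 0.75]]
(I − A)⁻¹ = adj(I−A) / det(I−A) ≈
  [   1.9048     1.0714]
  [   0.9524     1.7857]
x = (I − A)⁻¹ d = adj(I−A)·d / det(I−A), with det(I−A) = 0.4200:
  x_1 = (0.80·180 + 0.45·580) / 0.4200 = 405.00 / 0.4200 ≈ 964.3
  x_2 = (0.40·180 + 0.75·580) / 0.4200 = 507.00 / 0.4200 ≈ 1207.1

x_1 = 964.3, x_2 = 1207.1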